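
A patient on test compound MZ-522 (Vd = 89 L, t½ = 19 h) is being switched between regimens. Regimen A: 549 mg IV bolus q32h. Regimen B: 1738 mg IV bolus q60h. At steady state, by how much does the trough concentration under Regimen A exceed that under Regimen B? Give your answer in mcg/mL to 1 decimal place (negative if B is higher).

0.3 mcg/mL

Regimen A: f = (1/2)^(32/19) ≈ 0.3112; Cmin,ss = (549/89)·f/(1−f) ≈ 2.787 mcg/mL.
Regimen B: f = (1/2)^(60/19) ≈ 0.1120; Cmin,ss = (1738/89)·f/(1−f) ≈ 2.463 mcg/mL.
Difference ≈ 2.787 − 2.463 ≈ 0.324 mcg/mL.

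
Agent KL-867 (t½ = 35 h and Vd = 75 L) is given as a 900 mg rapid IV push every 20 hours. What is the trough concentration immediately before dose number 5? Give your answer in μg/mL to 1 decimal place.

19.6 μg/mL

f = (1/2)^(τ/t½) = (1/2)^(20/35) ≈ 0.6730.
C₀ = D/Vd = 900/75 ≈ 12.000 μg/mL.
Before the 5th dose, 4 doses have been given. Superposition: Cmin = C₀·(f + f² + … + f^4).
≈ 12.000 × (0.6730 + 0.4529 + 0.3048 + 0.2051) ≈ 12.000 × 1.6358 ≈ 19.630 μg/mL.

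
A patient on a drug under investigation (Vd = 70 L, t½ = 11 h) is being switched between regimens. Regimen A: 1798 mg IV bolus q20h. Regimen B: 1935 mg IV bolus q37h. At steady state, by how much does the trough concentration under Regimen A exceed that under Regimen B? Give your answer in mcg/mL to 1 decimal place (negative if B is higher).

Regimen A: f = (1/2)^(20/11) ≈ 0.2836; Cmin,ss = (1798/70)·f/(1−f) ≈ 10.168 mcg/mL.
Regimen B: f = (1/2)^(37/11) ≈ 0.0972; Cmin,ss = (1935/70)·f/(1−f) ≈ 2.976 mcg/mL.
Difference ≈ 10.168 − 2.976 ≈ 7.192 mcg/mL.

7.2 mcg/mL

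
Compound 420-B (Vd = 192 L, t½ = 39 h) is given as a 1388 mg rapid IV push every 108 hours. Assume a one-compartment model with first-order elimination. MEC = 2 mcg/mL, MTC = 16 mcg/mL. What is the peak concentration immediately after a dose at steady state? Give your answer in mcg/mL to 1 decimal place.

τ/t½ = 108/39 ≈ 2.7692, so fraction remaining f = (1/2)^(108/39) ≈ 0.1467.
At steady state, accumulation factor R = 1/(1 − e^(−kτ)) ≈ 1.1719.
Each bolus raises the concentration by D/Vd = 1388/192 ≈ 7.229 mcg/mL.
Steady-state peak Cmax,ss = C₀·R ≈ 7.229 × 1.1719 ≈ 8.472 mcg/mL.
Peak 8.5 mcg/mL vs MTC 16 mcg/mL: below toxic threshold.

8.5 mcg/mL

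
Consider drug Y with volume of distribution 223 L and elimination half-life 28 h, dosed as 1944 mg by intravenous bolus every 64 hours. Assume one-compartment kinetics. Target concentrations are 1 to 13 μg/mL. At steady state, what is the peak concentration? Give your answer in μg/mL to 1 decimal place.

τ/t½ = 64/28 ≈ 2.2857, so fraction remaining f = (1/2)^(64/28) ≈ 0.2051.
Accumulation ratio R = 1/(1 − f) ≈ 1/0.7949 ≈ 1.2580.
Each bolus raises the concentration by D/Vd = 1944/223 ≈ 8.717 μg/mL.
Cmax,ss = C₀/(1 − f) ≈ 8.717/0.7949 ≈ 10.966 μg/mL.
Peak 11.0 μg/mL vs MTC 13 μg/mL: below toxic threshold.

11.0 μg/mL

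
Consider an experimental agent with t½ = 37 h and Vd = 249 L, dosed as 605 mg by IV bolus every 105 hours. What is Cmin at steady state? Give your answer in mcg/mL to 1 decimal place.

0.4 mcg/mL

τ/t½ = 105/37 ≈ 2.8378, so fraction remaining f = (1/2)^(105/37) ≈ 0.1399.
Accumulation ratio R = 1/(1 − f) ≈ 1/0.8601 ≈ 1.1627.
Each bolus raises the concentration by D/Vd = 605/249 ≈ 2.430 mcg/mL.
Steady-state peak Cmax,ss = C₀·R ≈ 2.430 × 1.1627 ≈ 2.825 mcg/mL.
One interval later, Cmin,ss = Cmax,ss·e^(−kτ) ≈ 2.825 × 0.1399 ≈ 0.395 mcg/mL.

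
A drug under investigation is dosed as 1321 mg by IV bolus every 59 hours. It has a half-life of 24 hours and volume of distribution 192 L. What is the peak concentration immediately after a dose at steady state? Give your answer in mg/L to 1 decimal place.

k = ln2/t½ = ln2/24 ≈ 0.028881 h⁻¹; fraction remaining f = e^(−kτ) = e^(−0.028881×59) ≈ 0.1820.
At steady state, accumulation factor R = 1/(1 − e^(−kτ)) ≈ 1.2225.
Each bolus raises the concentration by D/Vd = 1321/192 ≈ 6.880 mg/L.
Cmax,ss = C₀/(1 − f) ≈ 6.880/0.8180 ≈ 8.411 mg/L.

8.4 mg/L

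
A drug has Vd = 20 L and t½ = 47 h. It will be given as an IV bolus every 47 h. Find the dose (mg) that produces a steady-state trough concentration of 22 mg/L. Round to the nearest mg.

440 mg

τ/t½ = 47/47 ≈ 1, so f = (1/2)^(47/47) ≈ 0.500000.
Cmin,ss = (D/Vd)·f/(1−f), so D = Cmin,ss·Vd·(1−f)/f.
D = 22 × 20 × (1−f)/f ≈ 22 × 20 × 1.00000 ≈ 440.00 mg.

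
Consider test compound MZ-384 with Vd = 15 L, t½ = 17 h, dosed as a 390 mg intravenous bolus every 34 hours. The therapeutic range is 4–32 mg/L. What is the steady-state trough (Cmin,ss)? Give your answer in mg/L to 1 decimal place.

The dosing interval is 2 half-lives, so f = 2^(−2) = 0.25.
Accumulation ratio R = 1/(1 − f) = 1/0.75 = 4/3.
Single-dose peak C₀ = D/Vd = 390/15 = 26 mg/L.
Steady-state peak Cmax,ss = C₀·R = 26 × 4/3 ≈ 34.667 mg/L.
Steady-state trough Cmin,ss = Cmax,ss·f ≈ 34.667 × 0.25 ≈ 8.667 mg/L.
Trough 8.7 mg/L vs MEC 4 mg/L: adequate.

8.7 mg/L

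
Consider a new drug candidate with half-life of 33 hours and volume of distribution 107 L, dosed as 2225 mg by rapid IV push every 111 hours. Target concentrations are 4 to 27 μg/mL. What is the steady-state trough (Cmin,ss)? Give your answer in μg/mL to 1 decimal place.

2.2 μg/mL

k = ln2/t½ = ln2/33 ≈ 0.021004 h⁻¹; fraction remaining f = e^(−kτ) = e^(−0.021004×111) ≈ 0.0972.
Accumulation ratio R = 1/(1 − f) ≈ 1/0.9028 ≈ 1.1077.
Single-dose peak C₀ = D/Vd = 2225/107 ≈ 20.794 μg/mL.
Cmax,ss = C₀/(1 − f) ≈ 20.794/0.9028 ≈ 23.033 μg/mL.
One interval later, Cmin,ss = Cmax,ss·e^(−kτ) ≈ 23.033 × 0.0972 ≈ 2.239 μg/mL.
Trough 2.2 μg/mL vs MEC 4 μg/mL: subtherapeutic.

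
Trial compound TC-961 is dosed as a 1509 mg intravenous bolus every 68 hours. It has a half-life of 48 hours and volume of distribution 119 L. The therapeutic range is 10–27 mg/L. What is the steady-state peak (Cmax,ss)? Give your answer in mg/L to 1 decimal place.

τ/t½ = 68/48 ≈ 1.4167, so fraction remaining f = (1/2)^(68/48) ≈ 0.3746.
At steady state, accumulation factor R = 1/(1 − e^(−kτ)) ≈ 1.5990.
Single-dose peak C₀ = D/Vd = 1509/119 ≈ 12.681 mg/L.
Steady-state peak Cmax,ss = C₀·R ≈ 12.681 × 1.5990 ≈ 20.277 mg/L.
Peak 20.3 mg/L vs MTC 27 mg/L: below toxic threshold.

20.3 mg/L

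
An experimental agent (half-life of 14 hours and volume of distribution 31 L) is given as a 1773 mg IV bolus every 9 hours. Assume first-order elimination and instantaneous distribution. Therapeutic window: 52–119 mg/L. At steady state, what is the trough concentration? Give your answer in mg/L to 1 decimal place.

Over one 9-h interval, 9/14 ≈ 0.64286 half-lives elapse, leaving f ≈ 0.6404 of each dose.
Each bolus raises the concentration by D/Vd = 1773/31 ≈ 57.194 mg/L.
Steady-state trough Cmin,ss = C₀·f/(1−f) ≈ 57.194 × 0.6404/0.3596 ≈ 101.855 mg/L.
Trough 101.9 mg/L vs MEC 52 mg/L: adequate.

101.9 mg/L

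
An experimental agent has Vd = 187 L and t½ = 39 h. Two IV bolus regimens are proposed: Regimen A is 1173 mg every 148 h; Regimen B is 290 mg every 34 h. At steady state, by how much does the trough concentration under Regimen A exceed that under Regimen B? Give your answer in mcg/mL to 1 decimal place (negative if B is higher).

-1.4 mcg/mL

Regimen A: f = (1/2)^(148/39) ≈ 0.0720; Cmin,ss = (1173/187)·f/(1−f) ≈ 0.487 mcg/mL.
Regimen B: f = (1/2)^(34/39) ≈ 0.5465; Cmin,ss = (290/187)·f/(1−f) ≈ 1.869 mcg/mL.
Difference ≈ 0.487 − 1.869 ≈ -1.382 mcg/mL.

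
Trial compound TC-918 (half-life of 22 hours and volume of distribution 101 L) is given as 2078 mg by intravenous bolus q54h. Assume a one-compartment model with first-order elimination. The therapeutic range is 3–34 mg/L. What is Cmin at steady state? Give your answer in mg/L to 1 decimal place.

τ/t½ = 54/22 ≈ 2.4545, so fraction remaining f = (1/2)^(54/22) ≈ 0.1824.
Each bolus raises the concentration by D/Vd = 2078/101 ≈ 20.574 mg/L.
Steady-state trough Cmin,ss = C₀·f/(1−f) ≈ 20.574 × 0.1824/0.8176 ≈ 4.590 mg/L.
Trough 4.6 mg/L vs MEC 3 mg/L: adequate.

4.6 mg/L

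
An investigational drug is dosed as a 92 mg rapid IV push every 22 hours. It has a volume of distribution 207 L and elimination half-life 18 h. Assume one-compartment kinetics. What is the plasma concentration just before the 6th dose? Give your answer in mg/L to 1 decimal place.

0.3 mg/L

f = (1/2)^(τ/t½) = (1/2)^(22/18) ≈ 0.4286.
C₀ = D/Vd = 92/207 ≈ 0.444 mg/L.
Before the 6th dose, 5 doses have been given. Superposition: Cmin = C₀·(f + f² + … + f^5).
≈ 0.444 × (0.4286 + 0.1837 + 0.0787 + 0.0337 + 0.0145) ≈ 0.444 × 0.7392 ≈ 0.328 mg/L.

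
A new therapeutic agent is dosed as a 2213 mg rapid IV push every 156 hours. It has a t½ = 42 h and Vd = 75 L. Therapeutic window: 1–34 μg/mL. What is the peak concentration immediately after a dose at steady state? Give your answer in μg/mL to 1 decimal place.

31.9 μg/mL

τ/t½ = 156/42 ≈ 3.7143, so fraction remaining f = (1/2)^(156/42) ≈ 0.0762.
Accumulation ratio R = 1/(1 − f) ≈ 1/0.9238 ≈ 1.0825.
Single-dose peak C₀ = D/Vd = 2213/75 ≈ 29.507 μg/mL.
Steady-state peak Cmax,ss = C₀·R ≈ 29.507 × 1.0825 ≈ 31.941 μg/mL.
Peak 31.9 μg/mL vs MTC 34 μg/mL: below toxic threshold.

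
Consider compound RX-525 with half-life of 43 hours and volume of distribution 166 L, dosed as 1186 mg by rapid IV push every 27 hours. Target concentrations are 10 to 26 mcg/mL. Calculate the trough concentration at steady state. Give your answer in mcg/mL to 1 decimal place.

13.1 mcg/mL

Over one 27-h interval, 27/43 ≈ 0.62791 half-lives elapse, leaving f ≈ 0.6471 of each dose.
At steady state, accumulation factor R = 1/(1 − e^(−kτ)) ≈ 2.8337.
Single-dose peak C₀ = D/Vd = 1186/166 ≈ 7.145 mcg/mL.
Cmax,ss = C₀/(1 − f) ≈ 7.145/0.3529 ≈ 20.247 mcg/mL.
Steady-state trough Cmin,ss = Cmax,ss·f ≈ 20.247 × 0.6471 ≈ 13.102 mcg/mL.
Trough 13.1 mcg/mL vs MEC 10 mcg/mL: adequate.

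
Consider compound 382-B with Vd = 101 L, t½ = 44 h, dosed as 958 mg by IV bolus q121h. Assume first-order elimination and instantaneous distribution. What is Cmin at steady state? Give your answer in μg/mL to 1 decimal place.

Over one 121-h interval, 121/44 ≈ 2.75 half-lives elapse, leaving f ≈ 0.1487 of each dose.
Single-dose peak C₀ = D/Vd = 958/101 ≈ 9.485 μg/mL.
Steady-state trough Cmin,ss = C₀·f/(1−f) ≈ 9.485 × 0.1487/0.8513 ≈ 1.657 μg/mL.

1.7 μg/mL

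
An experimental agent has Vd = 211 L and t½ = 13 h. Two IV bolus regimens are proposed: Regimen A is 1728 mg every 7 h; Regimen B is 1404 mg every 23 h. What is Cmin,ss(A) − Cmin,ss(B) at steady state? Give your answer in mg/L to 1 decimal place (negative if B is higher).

15.3 mg/L

Regimen A: f = (1/2)^(7/13) ≈ 0.6885; Cmin,ss = (1728/211)·f/(1−f) ≈ 18.101 mg/L.
Regimen B: f = (1/2)^(23/13) ≈ 0.2934; Cmin,ss = (1404/211)·f/(1−f) ≈ 2.763 mg/L.
Difference ≈ 18.101 − 2.763 ≈ 15.338 mg/L.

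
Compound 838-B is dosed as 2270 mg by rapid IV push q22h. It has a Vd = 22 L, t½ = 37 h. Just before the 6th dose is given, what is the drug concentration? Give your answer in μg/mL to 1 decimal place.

176.5 μg/mL

f = (1/2)^(τ/t½) = (1/2)^(22/37) ≈ 0.6622.
C₀ = D/Vd = 2270/22 ≈ 103.182 μg/mL.
Before the 6th dose, 5 doses have been given. Superposition: Cmin = C₀·(f + f² + … + f^5).
≈ 103.182 × (0.6622 + 0.4385 + 0.2904 + 0.1923 + 0.1273) ≈ 103.182 × 1.7107 ≈ 176.513 μg/mL.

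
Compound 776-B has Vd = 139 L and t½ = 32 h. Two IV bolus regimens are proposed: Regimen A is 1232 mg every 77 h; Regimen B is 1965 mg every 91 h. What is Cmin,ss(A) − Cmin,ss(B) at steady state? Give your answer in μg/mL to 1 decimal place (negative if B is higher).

Regimen A: f = (1/2)^(77/32) ≈ 0.1886; Cmin,ss = (1232/139)·f/(1−f) ≈ 2.060 μg/mL.
Regimen B: f = (1/2)^(91/32) ≈ 0.1393; Cmin,ss = (1965/139)·f/(1−f) ≈ 2.288 μg/mL.
Difference ≈ 2.060 − 2.288 ≈ -0.228 μg/mL.

-0.2 μg/mL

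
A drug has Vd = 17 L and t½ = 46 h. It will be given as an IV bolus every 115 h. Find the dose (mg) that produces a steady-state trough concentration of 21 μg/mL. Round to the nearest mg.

1662 mg

τ/t½ = 115/46 ≈ 2.5, so f = (1/2)^(115/46) ≈ 0.176777.
Cmin,ss = (D/Vd)·f/(1−f), so D = Cmin,ss·Vd·(1−f)/f.
D = 21 × 17 × (1−f)/f ≈ 21 × 17 × 4.65684 ≈ 1662.49 mg.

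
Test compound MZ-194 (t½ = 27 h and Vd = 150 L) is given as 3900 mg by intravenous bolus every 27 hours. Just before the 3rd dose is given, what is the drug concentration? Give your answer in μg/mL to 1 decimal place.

19.5 μg/mL

f = (1/2)^(τ/t½) = (1/2)^(27/27) ≈ 0.5000.
C₀ = D/Vd = 3900/150 ≈ 26.000 μg/mL.
Before the 3rd dose, 2 doses have been given. Superposition: Cmin = C₀·(f + f²).
≈ 26.000 × (0.5000 + 0.2500) ≈ 26.000 × 0.7500 ≈ 19.500 μg/mL.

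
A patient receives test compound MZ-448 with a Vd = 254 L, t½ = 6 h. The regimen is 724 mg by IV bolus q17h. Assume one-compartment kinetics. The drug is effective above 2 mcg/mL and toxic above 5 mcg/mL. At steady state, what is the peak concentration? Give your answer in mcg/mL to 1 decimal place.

3.3 mcg/mL

τ/t½ = 17/6 ≈ 2.8333, so fraction remaining f = (1/2)^(17/6) ≈ 0.1403.
At steady state, accumulation factor R = 1/(1 − e^(−kτ)) ≈ 1.1632.
Each bolus raises the concentration by D/Vd = 724/254 ≈ 2.850 mcg/mL.
Cmax,ss = C₀/(1 − f) ≈ 2.850/0.8597 ≈ 3.315 mcg/mL.
Peak 3.3 mcg/mL vs MTC 5 mcg/mL: below toxic threshold.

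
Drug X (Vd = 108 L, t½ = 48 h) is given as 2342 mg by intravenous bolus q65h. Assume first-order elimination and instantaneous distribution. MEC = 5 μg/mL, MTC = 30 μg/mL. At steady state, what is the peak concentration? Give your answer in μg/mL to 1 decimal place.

τ/t½ = 65/48 ≈ 1.3542, so fraction remaining f = (1/2)^(65/48) ≈ 0.3912.
At steady state, accumulation factor R = 1/(1 − e^(−kτ)) ≈ 1.6426.
Single-dose peak C₀ = D/Vd = 2342/108 ≈ 21.685 μg/mL.
Steady-state peak Cmax,ss = C₀·R ≈ 21.685 × 1.6426 ≈ 35.620 μg/mL.
Peak 35.6 μg/mL vs MTC 30 μg/mL: exceeds toxic threshold.

35.6 μg/mL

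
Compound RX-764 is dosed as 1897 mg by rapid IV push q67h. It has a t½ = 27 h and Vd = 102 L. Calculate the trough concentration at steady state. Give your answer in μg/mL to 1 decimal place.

τ/t½ = 67/27 ≈ 2.4815, so fraction remaining f = (1/2)^(67/27) ≈ 0.1791.
Single-dose peak C₀ = D/Vd = 1897/102 ≈ 18.598 μg/mL.
Steady-state trough Cmin,ss = C₀·f/(1−f) ≈ 18.598 × 0.1791/0.8209 ≈ 4.058 μg/mL.

4.1 μg/mL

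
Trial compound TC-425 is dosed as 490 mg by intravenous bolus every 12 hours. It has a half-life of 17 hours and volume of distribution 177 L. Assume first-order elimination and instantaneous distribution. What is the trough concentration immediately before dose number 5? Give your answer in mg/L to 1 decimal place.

f = (1/2)^(τ/t½) = (1/2)^(12/17) ≈ 0.6131.
C₀ = D/Vd = 490/177 ≈ 2.768 mg/L.
Before the 5th dose, 4 doses have been given. Superposition: Cmin = C₀·(f + f² + … + f^4).
≈ 2.768 × (0.6131 + 0.3759 + 0.2305 + 0.1413) ≈ 2.768 × 1.3608 ≈ 3.767 mg/L.

3.8 mg/L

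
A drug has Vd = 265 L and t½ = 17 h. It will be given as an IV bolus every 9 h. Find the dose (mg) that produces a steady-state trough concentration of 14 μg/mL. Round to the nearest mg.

τ/t½ = 9/17 ≈ 0.52941, so f = (1/2)^(9/17) ≈ 0.692837.
Cmin,ss = (D/Vd)·f/(1−f), so D = Cmin,ss·Vd·(1−f)/f.
D = 14 × 265 × (1−f)/f ≈ 14 × 265 × 0.44334 ≈ 1644.79 mg.

1645 mg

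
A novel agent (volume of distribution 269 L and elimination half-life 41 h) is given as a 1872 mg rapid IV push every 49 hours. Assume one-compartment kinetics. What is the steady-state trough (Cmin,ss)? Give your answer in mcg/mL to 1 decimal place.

5.4 mcg/mL

Over one 49-h interval, 49/41 ≈ 1.1951 half-lives elapse, leaving f ≈ 0.4367 of each dose.
Single-dose peak C₀ = D/Vd = 1872/269 ≈ 6.959 mcg/mL.
Steady-state trough Cmin,ss = C₀·f/(1−f) ≈ 6.959 × 0.4367/0.5633 ≈ 5.395 mcg/mL.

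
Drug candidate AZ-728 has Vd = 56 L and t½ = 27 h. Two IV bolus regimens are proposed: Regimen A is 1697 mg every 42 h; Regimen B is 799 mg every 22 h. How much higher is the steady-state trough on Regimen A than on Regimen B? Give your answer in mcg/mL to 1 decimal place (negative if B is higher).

Regimen A: f = (1/2)^(42/27) ≈ 0.3402; Cmin,ss = (1697/56)·f/(1−f) ≈ 15.625 mcg/mL.
Regimen B: f = (1/2)^(22/27) ≈ 0.5685; Cmin,ss = (799/56)·f/(1−f) ≈ 18.798 mcg/mL.
Difference ≈ 15.625 − 18.798 ≈ -3.173 mcg/mL.

-3.2 mcg/mL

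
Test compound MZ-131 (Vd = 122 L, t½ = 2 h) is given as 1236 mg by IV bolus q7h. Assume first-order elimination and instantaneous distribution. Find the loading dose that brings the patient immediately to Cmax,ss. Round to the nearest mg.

1356 mg

f = (1/2)^(7/2) ≈ 0.088388; accumulation ratio R = 1/(1−f) ≈ 1.09696.
Loading dose to hit Cmax,ss on first dose: D_load = D_maint·R ≈ 1236 × 1.09696 ≈ 1355.84 mg.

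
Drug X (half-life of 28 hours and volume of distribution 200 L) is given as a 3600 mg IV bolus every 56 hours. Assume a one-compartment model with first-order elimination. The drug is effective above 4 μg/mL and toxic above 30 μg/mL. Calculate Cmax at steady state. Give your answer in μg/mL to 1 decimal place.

The dosing interval is 2 half-lives, so f = 2^(−2) = 0.25.
At steady state, R = 1/(1 − 0.25) = 4/3.
Single-dose peak C₀ = D/Vd = 3600/200 = 18 μg/mL.
Steady-state peak Cmax,ss = C₀·R = 18 × 4/3 ≈ 24.000 μg/mL.
Peak 24.0 μg/mL vs MTC 30 μg/mL: below toxic threshold.

24.0 μg/mL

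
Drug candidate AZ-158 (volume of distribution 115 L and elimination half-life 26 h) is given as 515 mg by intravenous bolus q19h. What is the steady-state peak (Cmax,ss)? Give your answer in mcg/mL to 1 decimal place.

k = ln2/t½ = ln2/26 ≈ 0.026660 h⁻¹; fraction remaining f = e^(−kτ) = e^(−0.026660×19) ≈ 0.6026.
Accumulation ratio R = 1/(1 − f) ≈ 1/0.3974 ≈ 2.5164.
Each bolus raises the concentration by D/Vd = 515/115 ≈ 4.478 mcg/mL.
Steady-state peak Cmax,ss = C₀·R ≈ 4.478 × 2.5164 ≈ 11.268 mcg/mL.

11.3 mcg/mL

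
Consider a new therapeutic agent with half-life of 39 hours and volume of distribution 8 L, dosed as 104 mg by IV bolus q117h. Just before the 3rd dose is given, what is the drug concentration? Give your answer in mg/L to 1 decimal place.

1.8 mg/L

f = (1/2)^(τ/t½) = (1/2)^(117/39) ≈ 0.1250.
C₀ = D/Vd = 104/8 ≈ 13.000 mg/L.
Before the 3rd dose, 2 doses have been given. Superposition: Cmin = C₀·(f + f²).
≈ 13.000 × (0.1250 + 0.0156) ≈ 13.000 × 0.1406 ≈ 1.828 mg/L.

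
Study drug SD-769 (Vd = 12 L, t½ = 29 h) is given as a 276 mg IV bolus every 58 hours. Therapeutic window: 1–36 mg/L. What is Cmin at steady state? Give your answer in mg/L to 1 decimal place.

7.7 mg/L

τ = 58 h = 2 half-lives, so f = (1/2)^2 = 0.25.
Accumulation ratio R = 1/(1 − f) = 1/0.75 = 4/3.
Single-dose peak C₀ = D/Vd = 276/12 = 23 mg/L.
Steady-state peak Cmax,ss = C₀·R = 23 × 4/3 ≈ 30.667 mg/L.
Steady-state trough Cmin,ss = Cmax,ss·f ≈ 30.667 × 0.25 ≈ 7.667 mg/L.
Trough 7.7 mg/L vs MEC 1 mg/L: adequate.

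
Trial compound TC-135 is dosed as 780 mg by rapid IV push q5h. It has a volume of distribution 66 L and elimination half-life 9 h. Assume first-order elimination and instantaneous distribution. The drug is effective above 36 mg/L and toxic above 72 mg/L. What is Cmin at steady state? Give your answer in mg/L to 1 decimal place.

25.2 mg/L

k = ln2/t½ = ln2/9 ≈ 0.077016 h⁻¹; fraction remaining f = e^(−kτ) = e^(−0.077016×5) ≈ 0.6804.
At steady state, accumulation factor R = 1/(1 − e^(−kτ)) ≈ 3.1289.
Single-dose peak C₀ = D/Vd = 780/66 ≈ 11.818 mg/L.
Cmax,ss = C₀/(1 − f) ≈ 11.818/0.3196 ≈ 36.977 mg/L.
Steady-state trough Cmin,ss = Cmax,ss·f ≈ 36.977 × 0.6804 ≈ 25.159 mg/L.
Trough 25.2 mg/L vs MEC 36 mg/L: subtherapeutic.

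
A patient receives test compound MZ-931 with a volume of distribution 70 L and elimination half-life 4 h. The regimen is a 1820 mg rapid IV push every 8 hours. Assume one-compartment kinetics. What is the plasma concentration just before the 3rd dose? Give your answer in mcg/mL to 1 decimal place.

8.1 mcg/mL

f = (1/2)^(τ/t½) = (1/2)^(8/4) ≈ 0.2500.
C₀ = D/Vd = 1820/70 ≈ 26.000 mcg/mL.
Before the 3rd dose, 2 doses have been given. Superposition: Cmin = C₀·(f + f²).
≈ 26.000 × (0.2500 + 0.0625) ≈ 26.000 × 0.3125 ≈ 8.125 mcg/mL.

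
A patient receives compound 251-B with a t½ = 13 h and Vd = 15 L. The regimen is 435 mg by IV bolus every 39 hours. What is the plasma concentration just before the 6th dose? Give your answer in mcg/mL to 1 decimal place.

f = (1/2)^(τ/t½) = (1/2)^(39/13) ≈ 0.1250.
C₀ = D/Vd = 435/15 ≈ 29.000 mcg/mL.
Before the 6th dose, 5 doses have been given. Superposition: Cmin = C₀·(f + f² + … + f^5).
≈ 29.000 × (0.1250 + 0.0156 + 0.0020 + 0.0002 + 0.0000) ≈ 29.000 × 0.1428 ≈ 4.141 mcg/mL.

4.1 mcg/mL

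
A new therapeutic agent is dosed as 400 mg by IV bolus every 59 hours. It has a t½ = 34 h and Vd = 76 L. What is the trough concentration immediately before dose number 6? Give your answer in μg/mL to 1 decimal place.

2.3 μg/mL

f = (1/2)^(τ/t½) = (1/2)^(59/34) ≈ 0.3003.
C₀ = D/Vd = 400/76 ≈ 5.263 μg/mL.
Before the 6th dose, 5 doses have been given. Superposition: Cmin = C₀·(f + f² + … + f^5).
≈ 5.263 × (0.3003 + 0.0902 + 0.0271 + 0.0081 + 0.0024) ≈ 5.263 × 0.4281 ≈ 2.253 μg/mL.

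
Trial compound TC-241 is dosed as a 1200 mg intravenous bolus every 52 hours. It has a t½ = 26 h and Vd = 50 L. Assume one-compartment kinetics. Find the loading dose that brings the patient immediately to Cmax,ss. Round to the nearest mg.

f = (1/2)^(52/26) ≈ 0.250000; accumulation ratio R = 1/(1−f) ≈ 1.33333.
Loading dose to hit Cmax,ss on first dose: D_load = D_maint·R ≈ 1200 × 1.33333 ≈ 1600.00 mg.

1600 mg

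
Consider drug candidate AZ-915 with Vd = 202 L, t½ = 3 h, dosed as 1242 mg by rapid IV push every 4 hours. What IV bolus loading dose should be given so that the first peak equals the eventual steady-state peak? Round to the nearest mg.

2059 mg

f = (1/2)^(4/3) ≈ 0.396850; accumulation ratio R = 1/(1−f) ≈ 1.65796.
Loading dose to hit Cmax,ss on first dose: D_load = D_maint·R ≈ 1242 × 1.65796 ≈ 2059.19 mg.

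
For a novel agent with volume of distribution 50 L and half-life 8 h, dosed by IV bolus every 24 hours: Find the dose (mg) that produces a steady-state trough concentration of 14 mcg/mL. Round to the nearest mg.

τ/t½ = 24/8 ≈ 3, so f = (1/2)^(24/8) ≈ 0.125000.
Cmin,ss = (D/Vd)·f/(1−f), so D = Cmin,ss·Vd·(1−f)/f.
D = 14 × 50 × (1−f)/f ≈ 14 × 50 × 7.00000 ≈ 4900.00 mg.

4900 mg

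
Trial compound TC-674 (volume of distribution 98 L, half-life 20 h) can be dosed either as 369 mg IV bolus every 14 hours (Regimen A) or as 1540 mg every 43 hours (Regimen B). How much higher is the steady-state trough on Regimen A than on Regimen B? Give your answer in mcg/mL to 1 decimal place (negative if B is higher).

Regimen A: f = (1/2)^(14/20) ≈ 0.6156; Cmin,ss = (369/98)·f/(1−f) ≈ 6.030 mcg/mL.
Regimen B: f = (1/2)^(43/20) ≈ 0.2253; Cmin,ss = (1540/98)·f/(1−f) ≈ 4.570 mcg/mL.
Difference ≈ 6.030 − 4.570 ≈ 1.460 mcg/mL.

1.5 mcg/mL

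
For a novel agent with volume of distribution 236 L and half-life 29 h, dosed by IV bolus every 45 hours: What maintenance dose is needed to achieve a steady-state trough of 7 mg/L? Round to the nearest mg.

3191 mg

τ/t½ = 45/29 ≈ 1.5517, so f = (1/2)^(45/29) ≈ 0.341102.
Cmin,ss = (D/Vd)·f/(1−f), so D = Cmin,ss·Vd·(1−f)/f.
D = 7 × 236 × (1−f)/f ≈ 7 × 236 × 1.93167 ≈ 3191.12 mg.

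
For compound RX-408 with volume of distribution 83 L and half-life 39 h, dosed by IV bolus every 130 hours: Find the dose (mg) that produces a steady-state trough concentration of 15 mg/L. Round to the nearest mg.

τ/t½ = 130/39 ≈ 3.3333, so f = (1/2)^(130/39) ≈ 0.099213.
Cmin,ss = (D/Vd)·f/(1−f), so D = Cmin,ss·Vd·(1−f)/f.
D = 15 × 83 × (1−f)/f ≈ 15 × 83 × 9.07932 ≈ 11303.75 mg.

11304 mg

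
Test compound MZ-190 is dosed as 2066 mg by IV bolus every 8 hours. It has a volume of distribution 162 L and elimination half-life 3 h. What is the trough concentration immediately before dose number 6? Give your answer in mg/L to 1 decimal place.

2.4 mg/L

f = (1/2)^(τ/t½) = (1/2)^(8/3) ≈ 0.1575.
C₀ = D/Vd = 2066/162 ≈ 12.753 mg/L.
Before the 6th dose, 5 doses have been given. Superposition: Cmin = C₀·(f + f² + … + f^5).
≈ 12.753 × (0.1575 + 0.0248 + 0.0039 + 0.0006 + 0.0001) ≈ 12.753 × 0.1869 ≈ 2.384 mg/L.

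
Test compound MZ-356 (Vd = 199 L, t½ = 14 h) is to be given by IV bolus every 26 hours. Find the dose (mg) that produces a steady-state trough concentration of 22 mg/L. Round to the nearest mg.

τ/t½ = 26/14 ≈ 1.8571, so f = (1/2)^(26/14) ≈ 0.276022.
Cmin,ss = (D/Vd)·f/(1−f), so D = Cmin,ss·Vd·(1−f)/f.
D = 22 × 199 × (1−f)/f ≈ 22 × 199 × 2.62290 ≈ 11483.06 mg.

11483 mg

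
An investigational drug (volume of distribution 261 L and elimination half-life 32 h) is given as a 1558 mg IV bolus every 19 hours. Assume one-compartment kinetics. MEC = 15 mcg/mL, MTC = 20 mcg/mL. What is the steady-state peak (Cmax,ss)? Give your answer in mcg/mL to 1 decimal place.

17.7 mcg/mL

Over one 19-h interval, 19/32 ≈ 0.59375 half-lives elapse, leaving f ≈ 0.6626 of each dose.
Accumulation ratio R = 1/(1 − f) ≈ 1/0.3374 ≈ 2.9638.
Single-dose peak C₀ = D/Vd = 1558/261 ≈ 5.969 mcg/mL.
Steady-state peak Cmax,ss = C₀·R ≈ 5.969 × 2.9638 ≈ 17.691 mcg/mL.
Peak 17.7 mcg/mL vs MTC 20 mcg/mL: below toxic threshold.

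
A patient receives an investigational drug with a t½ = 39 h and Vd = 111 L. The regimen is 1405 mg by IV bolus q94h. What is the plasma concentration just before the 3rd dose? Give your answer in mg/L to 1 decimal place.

2.8 mg/L

f = (1/2)^(τ/t½) = (1/2)^(94/39) ≈ 0.1881.
C₀ = D/Vd = 1405/111 ≈ 12.658 mg/L.
Before the 3rd dose, 2 doses have been given. Superposition: Cmin = C₀·(f + f²).
≈ 12.658 × (0.1881 + 0.0354) ≈ 12.658 × 0.2235 ≈ 2.829 mg/L.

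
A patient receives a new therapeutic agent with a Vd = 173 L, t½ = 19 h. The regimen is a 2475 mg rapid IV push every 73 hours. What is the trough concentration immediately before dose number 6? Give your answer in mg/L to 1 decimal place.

1.1 mg/L

f = (1/2)^(τ/t½) = (1/2)^(73/19) ≈ 0.0697.
C₀ = D/Vd = 2475/173 ≈ 14.306 mg/L.
Before the 6th dose, 5 doses have been given. Superposition: Cmin = C₀·(f + f² + … + f^5).
≈ 14.306 × (0.0697 + 0.0049 + 0.0003 + 0.0000 + 0.0000) ≈ 14.306 × 0.0749 ≈ 1.072 mg/L.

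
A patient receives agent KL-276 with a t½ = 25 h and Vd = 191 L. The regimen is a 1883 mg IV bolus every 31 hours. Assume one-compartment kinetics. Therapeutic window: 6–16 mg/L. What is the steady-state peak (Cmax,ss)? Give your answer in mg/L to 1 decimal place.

17.1 mg/L

τ/t½ = 31/25 ≈ 1.24, so fraction remaining f = (1/2)^(31/25) ≈ 0.4234.
At steady state, accumulation factor R = 1/(1 − e^(−kτ)) ≈ 1.7343.
Single-dose peak C₀ = D/Vd = 1883/191 ≈ 9.859 mg/L.
Cmax,ss = C₀/(1 − f) ≈ 9.859/0.5766 ≈ 17.099 mg/L.
Peak 17.1 mg/L vs MTC 16 mg/L: exceeds toxic threshold.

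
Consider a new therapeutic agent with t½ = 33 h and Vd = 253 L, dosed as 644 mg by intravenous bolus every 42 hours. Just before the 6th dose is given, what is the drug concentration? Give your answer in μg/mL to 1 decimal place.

f = (1/2)^(τ/t½) = (1/2)^(42/33) ≈ 0.4139.
C₀ = D/Vd = 644/253 ≈ 2.545 μg/mL.
Before the 6th dose, 5 doses have been given. Superposition: Cmin = C₀·(f + f² + … + f^5).
≈ 2.545 × (0.4139 + 0.1713 + 0.0709 + 0.0293 + 0.0121) ≈ 2.545 × 0.6975 ≈ 1.775 μg/mL.

1.8 μg/mL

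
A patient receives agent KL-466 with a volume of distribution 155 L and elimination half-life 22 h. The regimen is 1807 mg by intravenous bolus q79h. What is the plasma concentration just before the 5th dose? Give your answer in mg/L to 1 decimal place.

1.1 mg/L

f = (1/2)^(τ/t½) = (1/2)^(79/22) ≈ 0.0830.
C₀ = D/Vd = 1807/155 ≈ 11.658 mg/L.
Before the 5th dose, 4 doses have been given. Superposition: Cmin = C₀·(f + f² + … + f^4).
≈ 11.658 × (0.0830 + 0.0069 + 0.0006 + 0.0000) ≈ 11.658 × 0.0905 ≈ 1.055 mg/L.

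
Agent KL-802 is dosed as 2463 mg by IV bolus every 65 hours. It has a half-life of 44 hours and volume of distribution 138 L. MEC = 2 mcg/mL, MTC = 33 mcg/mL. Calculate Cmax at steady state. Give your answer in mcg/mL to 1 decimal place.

27.9 mcg/mL

Over one 65-h interval, 65/44 ≈ 1.4773 half-lives elapse, leaving f ≈ 0.3592 of each dose.
At steady state, accumulation factor R = 1/(1 − e^(−kτ)) ≈ 1.5605.
Each bolus raises the concentration by D/Vd = 2463/138 ≈ 17.848 mcg/mL.
Steady-state peak Cmax,ss = C₀·R ≈ 17.848 × 1.5605 ≈ 27.852 mcg/mL.
Peak 27.9 mcg/mL vs MTC 33 mcg/mL: below toxic threshold.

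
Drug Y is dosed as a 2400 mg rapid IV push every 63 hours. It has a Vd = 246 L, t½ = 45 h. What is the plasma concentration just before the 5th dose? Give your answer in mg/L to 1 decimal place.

f = (1/2)^(τ/t½) = (1/2)^(63/45) ≈ 0.3789.
C₀ = D/Vd = 2400/246 ≈ 9.756 mg/L.
Before the 5th dose, 4 doses have been given. Superposition: Cmin = C₀·(f + f² + … + f^4).
≈ 9.756 × (0.3789 + 0.1436 + 0.0544 + 0.0206) ≈ 9.756 × 0.5975 ≈ 5.829 mg/L.

5.8 mg/L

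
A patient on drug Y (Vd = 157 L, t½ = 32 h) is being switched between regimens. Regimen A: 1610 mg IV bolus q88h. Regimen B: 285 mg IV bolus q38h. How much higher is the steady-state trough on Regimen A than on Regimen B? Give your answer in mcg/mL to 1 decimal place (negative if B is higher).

0.4 mcg/mL

Regimen A: f = (1/2)^(88/32) ≈ 0.1487; Cmin,ss = (1610/157)·f/(1−f) ≈ 1.791 mcg/mL.
Regimen B: f = (1/2)^(38/32) ≈ 0.4391; Cmin,ss = (285/157)·f/(1−f) ≈ 1.421 mcg/mL.
Difference ≈ 1.791 − 1.421 ≈ 0.370 mcg/mL.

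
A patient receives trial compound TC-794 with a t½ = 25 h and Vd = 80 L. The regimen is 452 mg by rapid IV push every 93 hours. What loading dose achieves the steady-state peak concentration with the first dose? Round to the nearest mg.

f = (1/2)^(93/25) ≈ 0.075887; accumulation ratio R = 1/(1−f) ≈ 1.08212.
Loading dose to hit Cmax,ss on first dose: D_load = D_maint·R ≈ 452 × 1.08212 ≈ 489.12 mg.

489 mg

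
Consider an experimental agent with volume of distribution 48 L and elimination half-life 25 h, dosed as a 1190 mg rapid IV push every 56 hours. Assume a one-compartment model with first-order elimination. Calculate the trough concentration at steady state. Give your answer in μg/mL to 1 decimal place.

6.7 μg/mL

k = ln2/t½ = ln2/25 ≈ 0.027726 h⁻¹; fraction remaining f = e^(−kτ) = e^(−0.027726×56) ≈ 0.2117.
Accumulation ratio R = 1/(1 − f) ≈ 1/0.7883 ≈ 1.2686.
Single-dose peak C₀ = D/Vd = 1190/48 ≈ 24.792 μg/mL.
Steady-state peak Cmax,ss = C₀·R ≈ 24.792 × 1.2686 ≈ 31.451 μg/mL.
One interval later, Cmin,ss = Cmax,ss·e^(−kτ) ≈ 31.451 × 0.2117 ≈ 6.658 μg/mL.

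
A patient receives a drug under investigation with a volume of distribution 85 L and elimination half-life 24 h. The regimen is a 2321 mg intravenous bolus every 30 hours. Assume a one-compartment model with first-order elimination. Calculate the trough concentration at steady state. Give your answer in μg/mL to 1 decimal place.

19.8 μg/mL

Over one 30-h interval, 30/24 ≈ 1.25 half-lives elapse, leaving f ≈ 0.4204 of each dose.
Single-dose peak C₀ = D/Vd = 2321/85 ≈ 27.306 μg/mL.
Steady-state trough Cmin,ss = C₀·f/(1−f) ≈ 27.306 × 0.4204/0.5796 ≈ 19.806 μg/mL.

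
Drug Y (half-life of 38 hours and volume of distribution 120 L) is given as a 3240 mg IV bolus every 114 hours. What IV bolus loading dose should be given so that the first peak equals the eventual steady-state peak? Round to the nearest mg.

f = (1/2)^(114/38) ≈ 0.125000; accumulation ratio R = 1/(1−f) ≈ 1.14286.
Loading dose to hit Cmax,ss on first dose: D_load = D_maint·R ≈ 3240 × 1.14286 ≈ 3702.87 mg.

3703 mg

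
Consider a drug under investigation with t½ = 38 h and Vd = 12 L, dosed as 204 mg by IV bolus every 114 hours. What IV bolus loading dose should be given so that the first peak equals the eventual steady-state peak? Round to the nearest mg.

f = (1/2)^(114/38) ≈ 0.125000; accumulation ratio R = 1/(1−f) ≈ 1.14286.
Loading dose to hit Cmax,ss on first dose: D_load = D_maint·R ≈ 204 × 1.14286 ≈ 233.14 mg.

233 mg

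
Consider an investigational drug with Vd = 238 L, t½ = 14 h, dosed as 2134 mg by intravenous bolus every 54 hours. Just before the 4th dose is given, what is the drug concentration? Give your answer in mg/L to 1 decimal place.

f = (1/2)^(τ/t½) = (1/2)^(54/14) ≈ 0.0690.
C₀ = D/Vd = 2134/238 ≈ 8.966 mg/L.
Before the 4th dose, 3 doses have been given. Superposition: Cmin = C₀·(f + f² + … + f^3).
≈ 8.966 × (0.0690 + 0.0048 + 0.0003) ≈ 8.966 × 0.0741 ≈ 0.664 mg/L.

0.7 mg/L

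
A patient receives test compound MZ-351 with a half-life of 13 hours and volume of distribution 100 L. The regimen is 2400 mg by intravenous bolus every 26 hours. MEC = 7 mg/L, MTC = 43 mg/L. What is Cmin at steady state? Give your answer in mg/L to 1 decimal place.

8.0 mg/L

τ = 26 h = 2 half-lives, so f = (1/2)^2 = 0.25.
Accumulation ratio R = 1/(1 − f) = 1/0.75 = 4/3.
Single-dose peak C₀ = D/Vd = 2400/100 = 24 mg/L.
Steady-state peak Cmax,ss = C₀·R = 24 × 4/3 ≈ 32.000 mg/L.
Steady-state trough Cmin,ss = Cmax,ss·f ≈ 32.000 × 0.25 ≈ 8.000 mg/L.
Trough 8.0 mg/L vs MEC 7 mg/L: adequate.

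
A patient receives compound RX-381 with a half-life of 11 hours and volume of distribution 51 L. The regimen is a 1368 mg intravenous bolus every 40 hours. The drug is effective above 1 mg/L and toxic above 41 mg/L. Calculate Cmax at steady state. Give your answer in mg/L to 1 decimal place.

Over one 40-h interval, 40/11 ≈ 3.6364 half-lives elapse, leaving f ≈ 0.0804 of each dose.
Accumulation ratio R = 1/(1 − f) ≈ 1/0.9196 ≈ 1.0874.
Each bolus raises the concentration by D/Vd = 1368/51 ≈ 26.824 mg/L.
Steady-state peak Cmax,ss = C₀·R ≈ 26.824 × 1.0874 ≈ 29.168 mg/L.
Peak 29.2 mg/L vs MTC 41 mg/L: below toxic threshold.

29.2 mg/L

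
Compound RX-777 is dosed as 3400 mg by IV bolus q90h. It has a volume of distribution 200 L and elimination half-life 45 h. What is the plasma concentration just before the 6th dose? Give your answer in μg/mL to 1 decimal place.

5.7 μg/mL

f = (1/2)^(τ/t½) = (1/2)^(90/45) ≈ 0.2500.
C₀ = D/Vd = 3400/200 ≈ 17.000 μg/mL.
Before the 6th dose, 5 doses have been given. Superposition: Cmin = C₀·(f + f² + … + f^5).
≈ 17.000 × (0.2500 + 0.0625 + 0.0156 + 0.0039 + 0.0010) ≈ 17.000 × 0.3330 ≈ 5.661 μg/mL.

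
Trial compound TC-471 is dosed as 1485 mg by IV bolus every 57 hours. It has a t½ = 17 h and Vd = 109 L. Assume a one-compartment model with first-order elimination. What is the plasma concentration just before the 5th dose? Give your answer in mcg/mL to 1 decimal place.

f = (1/2)^(τ/t½) = (1/2)^(57/17) ≈ 0.0979.
C₀ = D/Vd = 1485/109 ≈ 13.624 mcg/mL.
Before the 5th dose, 4 doses have been given. Superposition: Cmin = C₀·(f + f² + … + f^4).
≈ 13.624 × (0.0979 + 0.0096 + 0.0009 + 0.0001) ≈ 13.624 × 0.1085 ≈ 1.478 mcg/mL.

1.5 mcg/mL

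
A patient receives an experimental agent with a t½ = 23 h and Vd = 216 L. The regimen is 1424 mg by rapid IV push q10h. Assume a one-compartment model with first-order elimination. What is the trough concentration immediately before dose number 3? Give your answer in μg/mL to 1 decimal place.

f = (1/2)^(τ/t½) = (1/2)^(10/23) ≈ 0.7398.
C₀ = D/Vd = 1424/216 ≈ 6.593 μg/mL.
Before the 3rd dose, 2 doses have been given. Superposition: Cmin = C₀·(f + f²).
≈ 6.593 × (0.7398 + 0.5473) ≈ 6.593 × 1.2871 ≈ 8.486 μg/mL.

8.5 μg/mL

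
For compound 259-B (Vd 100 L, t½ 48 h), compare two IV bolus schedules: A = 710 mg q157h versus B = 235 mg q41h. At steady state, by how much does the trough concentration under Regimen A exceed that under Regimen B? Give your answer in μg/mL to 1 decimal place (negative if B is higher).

-2.1 μg/mL

Regimen A: f = (1/2)^(157/48) ≈ 0.1036; Cmin,ss = (710/100)·f/(1−f) ≈ 0.821 μg/mL.
Regimen B: f = (1/2)^(41/48) ≈ 0.5532; Cmin,ss = (235/100)·f/(1−f) ≈ 2.910 μg/mL.
Difference ≈ 0.821 − 2.910 ≈ -2.089 μg/mL.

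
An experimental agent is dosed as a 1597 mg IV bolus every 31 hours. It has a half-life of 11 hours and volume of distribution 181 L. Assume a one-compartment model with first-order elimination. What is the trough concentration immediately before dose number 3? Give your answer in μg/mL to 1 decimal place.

1.4 μg/mL

f = (1/2)^(τ/t½) = (1/2)^(31/11) ≈ 0.1418.
C₀ = D/Vd = 1597/181 ≈ 8.823 μg/mL.
Before the 3rd dose, 2 doses have been given. Superposition: Cmin = C₀·(f + f²).
≈ 8.823 × (0.1418 + 0.0201) ≈ 8.823 × 0.1619 ≈ 1.428 μg/mL.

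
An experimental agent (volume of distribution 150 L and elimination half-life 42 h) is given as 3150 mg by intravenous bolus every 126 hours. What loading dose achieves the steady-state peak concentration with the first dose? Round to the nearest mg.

f = (1/2)^(126/42) ≈ 0.125000; accumulation ratio R = 1/(1−f) ≈ 1.14286.
Loading dose to hit Cmax,ss on first dose: D_load = D_maint·R ≈ 3150 × 1.14286 ≈ 3600.01 mg.

3600 mg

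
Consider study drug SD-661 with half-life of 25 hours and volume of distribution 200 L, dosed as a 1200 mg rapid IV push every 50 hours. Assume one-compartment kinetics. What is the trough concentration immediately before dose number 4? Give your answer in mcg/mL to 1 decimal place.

f = (1/2)^(τ/t½) = (1/2)^(50/25) ≈ 0.2500.
C₀ = D/Vd = 1200/200 ≈ 6.000 mcg/mL.
Before the 4th dose, 3 doses have been given. Superposition: Cmin = C₀·(f + f² + … + f^3).
≈ 6.000 × (0.2500 + 0.0625 + 0.0156) ≈ 6.000 × 0.3281 ≈ 1.969 mcg/mL.

2.0 mcg/mL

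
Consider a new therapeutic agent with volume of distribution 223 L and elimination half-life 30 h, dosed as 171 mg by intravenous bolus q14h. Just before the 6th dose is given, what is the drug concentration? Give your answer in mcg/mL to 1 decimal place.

1.6 mcg/mL

f = (1/2)^(τ/t½) = (1/2)^(14/30) ≈ 0.7236.
C₀ = D/Vd = 171/223 ≈ 0.767 mcg/mL.
Before the 6th dose, 5 doses have been given. Superposition: Cmin = C₀·(f + f² + … + f^5).
≈ 0.767 × (0.7236 + 0.5236 + 0.3789 + 0.2742 + 0.1984) ≈ 0.767 × 2.0987 ≈ 1.610 mcg/mL.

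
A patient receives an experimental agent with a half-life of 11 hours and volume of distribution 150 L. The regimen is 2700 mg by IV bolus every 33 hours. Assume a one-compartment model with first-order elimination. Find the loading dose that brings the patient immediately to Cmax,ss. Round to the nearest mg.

f = (1/2)^(33/11) ≈ 0.125000; accumulation ratio R = 1/(1−f) ≈ 1.14286.
Loading dose to hit Cmax,ss on first dose: D_load = D_maint·R ≈ 2700 × 1.14286 ≈ 3085.72 mg.

3086 mg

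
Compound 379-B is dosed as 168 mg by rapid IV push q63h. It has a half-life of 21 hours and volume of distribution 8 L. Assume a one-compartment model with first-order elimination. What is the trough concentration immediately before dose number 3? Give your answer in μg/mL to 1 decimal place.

3.0 μg/mL

f = (1/2)^(τ/t½) = (1/2)^(63/21) ≈ 0.1250.
C₀ = D/Vd = 168/8 ≈ 21.000 μg/mL.
Before the 3rd dose, 2 doses have been given. Superposition: Cmin = C₀·(f + f²).
≈ 21.000 × (0.1250 + 0.0156) ≈ 21.000 × 0.1406 ≈ 2.953 μg/mL.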